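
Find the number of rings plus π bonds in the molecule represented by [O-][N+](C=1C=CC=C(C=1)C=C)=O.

6

Molecular formula from the SMILES: C8H7NO2.
DoU = (2C + 2 + N − H − X)/2 = (2·8 + 2 + 1 − 7 − 0)/2 = 12/2 = 6.
(Structurally: 1 ring(s) + 5 π bond(s) = 6.)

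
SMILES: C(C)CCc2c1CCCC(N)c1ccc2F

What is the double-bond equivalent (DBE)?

5

Molecular formula from the SMILES: C14H20FN.
DoU = (2C + 2 + N − H − X)/2 = (2·14 + 2 + 1 − 20 − 1)/2 = 10/2 = 5.
(Structurally: 2 ring(s) + 3 π bond(s) = 5.)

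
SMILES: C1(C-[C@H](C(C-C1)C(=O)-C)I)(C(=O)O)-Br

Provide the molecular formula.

C9H12BrIO3

Heavy atoms from the SMILES: 1 Br, 9 C, 1 I, 3 O.
Implicit hydrogens by atom environment:
  3 × C: 2 H each → 6
  3 × C: no H
  2 × C: 1 H each → 2
  2 × O: no H
  1 × Br: no H
  1 × C: 3 H
  1 × I: no H
  1 × O: 1 H
  Total hydrogens = 12.
Molecular formula: C9H12BrIO3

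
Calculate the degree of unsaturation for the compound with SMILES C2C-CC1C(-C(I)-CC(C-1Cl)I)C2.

2

Molecular formula from the SMILES: C10H15ClI2.
DoU = (2C + 2 + N − H − X)/2 = (2·10 + 2 + 0 − 15 − 3)/2 = 4/2 = 2.
(Structurally: 2 ring(s) + 0 π bond(s) = 2.)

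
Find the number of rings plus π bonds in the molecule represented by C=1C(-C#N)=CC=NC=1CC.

6

Molecular formula from the SMILES: C8H8N2.
DoU = (2C + 2 + N − H − X)/2 = (2·8 + 2 + 2 − 8 − 0)/2 = 12/2 = 6.
(Structurally: 1 ring(s) + 5 π bond(s) = 6.)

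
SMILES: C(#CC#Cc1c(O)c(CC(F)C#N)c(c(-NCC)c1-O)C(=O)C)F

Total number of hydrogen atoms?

Hydrogens are implicit in SMILES; fill each atom to its normal valence:
  6 × C (aromatic): no H
  6 × C: no H
  2 × C: 3 H each → 6
  2 × C: 2 H each → 4
  2 × F: no H
  2 × O: 1 H each → 2
  1 × C: 1 H
  1 × N: 1 H
  1 × N: no H
  1 × O: no H
  Total hydrogens = 14.

14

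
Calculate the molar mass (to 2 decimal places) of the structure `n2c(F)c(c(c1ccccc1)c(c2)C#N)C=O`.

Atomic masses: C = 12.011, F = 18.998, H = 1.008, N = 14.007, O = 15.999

Molecular formula: C13H7FN2O.
M = 13×12.011 + 1×18.998 + 7×1.008 + 2×14.007 + 1×15.999 = 226.21 g/mol.

226.21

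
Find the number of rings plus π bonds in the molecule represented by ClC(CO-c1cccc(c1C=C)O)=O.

Molecular formula from the SMILES: C10H9ClO3.
DoU = (2C + 2 + N − H − X)/2 = (2·10 + 2 + 0 − 9 − 1)/2 = 12/2 = 6.
(Structurally: 1 ring(s) + 5 π bond(s) = 6.)

6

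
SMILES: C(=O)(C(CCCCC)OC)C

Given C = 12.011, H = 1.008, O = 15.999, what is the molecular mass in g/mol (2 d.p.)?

Molecular formula: C9H18O2.
M = 9×12.011 + 18×1.008 + 2×15.999 = 158.24 g/mol.

158.24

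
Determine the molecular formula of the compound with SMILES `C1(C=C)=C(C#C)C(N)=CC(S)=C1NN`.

Heavy atoms from the SMILES: 10 C, 3 N, 1 S.
Implicit hydrogens by atom environment:
  5 × C (aromatic): no H
  2 × C: 1 H each → 2
  2 × N: 2 H each → 4
  1 × C: 2 H
  1 × C (aromatic): 1 H
  1 × C: no H
  1 × N: 1 H
  1 × S: 1 H
  Total hydrogens = 11.
Molecular formula: C10H11N3S

C10H11N3S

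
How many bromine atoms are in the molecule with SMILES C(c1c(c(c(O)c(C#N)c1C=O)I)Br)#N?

1

The symbol for bromine appears 1 time in the SMILES.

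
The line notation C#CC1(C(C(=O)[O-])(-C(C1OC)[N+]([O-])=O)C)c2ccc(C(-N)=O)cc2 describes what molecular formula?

Heavy atoms from the SMILES: 16 C, 2 N, 6 O.
Implicit hydrogens by atom environment:
  5 × C: no H
  4 × C (aromatic): 1 H each → 4
  4 × O: no H
  3 × C: 1 H each → 3
  2 × C: 3 H each → 6
  2 × C (aromatic): no H
  2 × O (charge -1): no H
  1 × N: 2 H
  1 × N (charge +1): no H
  Total hydrogens = 15.
Net charge -1.
Molecular formula: C16H15N2O6-

C16H15N2O6-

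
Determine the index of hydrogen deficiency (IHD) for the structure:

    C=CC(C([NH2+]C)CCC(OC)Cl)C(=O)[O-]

2

Molecular formula from the SMILES: C10H18ClNO3.
DoU = (2C + 2 + N − H − X)/2 = (2·10 + 2 + 1 − 18 − 1)/2 = 4/2 = 2.
(Structurally: 0 ring(s) + 2 π bond(s) = 2.)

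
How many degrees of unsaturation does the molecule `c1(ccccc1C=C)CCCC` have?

Molecular formula from the SMILES: C12H16.
DoU = (2C + 2 + N − H − X)/2 = (2·12 + 2 + 0 − 16 − 0)/2 = 10/2 = 5.
(Structurally: 1 ring(s) + 4 π bond(s) = 5.)

5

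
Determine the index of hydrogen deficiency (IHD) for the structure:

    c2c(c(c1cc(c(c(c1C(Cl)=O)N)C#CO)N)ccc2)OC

11

Molecular formula from the SMILES: C16H13ClN2O3.
DoU = (2C + 2 + N − H − X)/2 = (2·16 + 2 + 2 − 13 − 1)/2 = 22/2 = 11.
(Structurally: 2 ring(s) + 9 π bond(s) = 11.)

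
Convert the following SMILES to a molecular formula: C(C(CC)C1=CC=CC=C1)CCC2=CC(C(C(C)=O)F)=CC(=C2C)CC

C24H31FO

Heavy atoms from the SMILES: 24 C, 1 F, 1 O.
Implicit hydrogens by atom environment:
  7 × C (aromatic): 1 H each → 7
  5 × C: 2 H each → 10
  5 × C (aromatic): no H
  4 × C: 3 H each → 12
  2 × C: 1 H each → 2
  1 × C: no H
  1 × F: no H
  1 × O: no H
  Total hydrogens = 31.
Molecular formula: C24H31FO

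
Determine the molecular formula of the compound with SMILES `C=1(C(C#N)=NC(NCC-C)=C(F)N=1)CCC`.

C11H15FN4

Heavy atoms from the SMILES: 11 C, 1 F, 4 N.
Implicit hydrogens by atom environment:
  4 × C: 2 H each → 8
  4 × C (aromatic): no H
  2 × C: 3 H each → 6
  2 × N (aromatic): no H
  1 × C: no H
  1 × F: no H
  1 × N: 1 H
  1 × N: no H
  Total hydrogens = 15.
Molecular formula: C11H15FN4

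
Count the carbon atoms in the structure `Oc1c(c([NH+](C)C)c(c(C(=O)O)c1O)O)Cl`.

9

The symbol for carbon appears 9 times in the SMILES. Lowercase c denotes aromatic carbon and counts toward C.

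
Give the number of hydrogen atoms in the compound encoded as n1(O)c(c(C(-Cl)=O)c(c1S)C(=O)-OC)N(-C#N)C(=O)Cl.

Hydrogens are implicit in SMILES; fill each atom to its normal valence:
  4 × C (aromatic): no H
  4 × C: no H
  4 × O: no H
  2 × Cl: no H
  2 × N: no H
  1 × C: 3 H
  1 × N (aromatic): no H
  1 × O: 1 H
  1 × S: 1 H
  Total hydrogens = 5.

5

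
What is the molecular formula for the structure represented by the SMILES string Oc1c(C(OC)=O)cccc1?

Heavy atoms from the SMILES: 8 C, 3 O.
Implicit hydrogens by atom environment:
  4 × C (aromatic): 1 H each → 4
  2 × C (aromatic): no H
  2 × O: no H
  1 × C: 3 H
  1 × C: no H
  1 × O: 1 H
  Total hydrogens = 8.
Molecular formula: C8H8O3

C8H8O3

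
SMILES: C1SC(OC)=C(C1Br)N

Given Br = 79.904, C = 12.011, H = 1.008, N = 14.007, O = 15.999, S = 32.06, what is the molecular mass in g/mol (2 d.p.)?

Molecular formula: C5H8BrNOS.
M = 1×79.904 + 5×12.011 + 8×1.008 + 1×14.007 + 1×15.999 + 1×32.06 = 210.09 g/mol.

210.09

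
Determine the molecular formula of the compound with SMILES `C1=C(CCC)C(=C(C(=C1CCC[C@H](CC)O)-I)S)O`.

Heavy atoms from the SMILES: 15 C, 1 I, 2 O, 1 S.
Implicit hydrogens by atom environment:
  6 × C: 2 H each → 12
  5 × C (aromatic): no H
  2 × C: 3 H each → 6
  2 × O: 1 H each → 2
  1 × C (aromatic): 1 H
  1 × C: 1 H
  1 × I: no H
  1 × S: 1 H
  Total hydrogens = 23.
Molecular formula: C15H23IO2S

C15H23IO2S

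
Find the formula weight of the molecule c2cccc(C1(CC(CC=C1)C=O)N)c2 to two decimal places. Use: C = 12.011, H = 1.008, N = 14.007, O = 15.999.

Molecular formula: C13H15NO.
M = 13×12.011 + 15×1.008 + 1×14.007 + 1×15.999 = 201.27 g/mol.

201.27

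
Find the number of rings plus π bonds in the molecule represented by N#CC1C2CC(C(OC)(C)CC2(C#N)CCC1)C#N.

Molecular formula from the SMILES: C15H19N3O.
DoU = (2C + 2 + N − H − X)/2 = (2·15 + 2 + 3 − 19 − 0)/2 = 16/2 = 8.
(Structurally: 2 ring(s) + 6 π bond(s) = 8.)

8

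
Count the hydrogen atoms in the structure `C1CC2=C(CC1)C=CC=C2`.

Hydrogens are implicit in SMILES; fill each atom to its normal valence:
  4 × C: 2 H each → 8
  4 × C (aromatic): 1 H each → 4
  2 × C (aromatic): no H
  Total hydrogens = 12.

12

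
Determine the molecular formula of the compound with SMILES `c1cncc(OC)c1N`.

Heavy atoms from the SMILES: 6 C, 2 N, 1 O.
Implicit hydrogens by atom environment:
  3 × C (aromatic): 1 H each → 3
  2 × C (aromatic): no H
  1 × C: 3 H
  1 × N: 2 H
  1 × N (aromatic): no H
  1 × O: no H
  Total hydrogens = 8.
Molecular formula: C6H8N2O

C6H8N2O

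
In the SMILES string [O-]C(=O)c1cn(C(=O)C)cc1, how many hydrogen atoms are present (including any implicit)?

Hydrogens are implicit in SMILES; fill each atom to its normal valence:
  3 × C (aromatic): 1 H each → 3
  2 × C: no H
  2 × O: no H
  1 × C: 3 H
  1 × C (aromatic): no H
  1 × N (aromatic): no H
  1 × O (charge -1): no H
  Total hydrogens = 6.

6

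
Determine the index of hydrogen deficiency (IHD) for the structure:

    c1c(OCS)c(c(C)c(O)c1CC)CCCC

Molecular formula from the SMILES: C14H22O2S.
DoU = (2C + 2 + N − H − X)/2 = (2·14 + 2 + 0 − 22 − 0)/2 = 8/2 = 4.
(Structurally: 1 ring(s) + 3 π bond(s) = 4.)

4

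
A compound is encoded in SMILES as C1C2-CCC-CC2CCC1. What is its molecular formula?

C10H18

Heavy atoms from the SMILES: 10 C.
Implicit hydrogens by atom environment:
  8 × C: 2 H each → 16
  2 × C: 1 H each → 2
  Total hydrogens = 18.
Molecular formula: C10H18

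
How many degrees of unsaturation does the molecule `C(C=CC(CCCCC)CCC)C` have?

Molecular formula from the SMILES: C13H26.
DoU = (2C + 2 + N − H − X)/2 = (2·13 + 2 + 0 − 26 − 0)/2 = 2/2 = 1.
(Structurally: 0 ring(s) + 1 π bond(s) = 1.)

1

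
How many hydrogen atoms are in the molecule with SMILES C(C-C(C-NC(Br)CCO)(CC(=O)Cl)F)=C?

16

Hydrogens are implicit in SMILES; fill each atom to its normal valence:
  6 × C: 2 H each → 12
  2 × C: 1 H each → 2
  2 × C: no H
  1 × Br: no H
  1 × Cl: no H
  1 × F: no H
  1 × N: 1 H
  1 × O: 1 H
  1 × O: no H
  Total hydrogens = 16.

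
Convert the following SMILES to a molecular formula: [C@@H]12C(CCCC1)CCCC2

C10H18

Heavy atoms from the SMILES: 10 C.
Implicit hydrogens by atom environment:
  8 × C: 2 H each → 16
  2 × C: 1 H each → 2
  Total hydrogens = 18.
Molecular formula: C10H18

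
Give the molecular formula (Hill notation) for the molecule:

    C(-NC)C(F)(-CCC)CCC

C9H20FN

Heavy atoms from the SMILES: 9 C, 1 F, 1 N.
Implicit hydrogens by atom environment:
  5 × C: 2 H each → 10
  3 × C: 3 H each → 9
  1 × C: no H
  1 × F: no H
  1 × N: 1 H
  Total hydrogens = 20.
Molecular formula: C9H20FN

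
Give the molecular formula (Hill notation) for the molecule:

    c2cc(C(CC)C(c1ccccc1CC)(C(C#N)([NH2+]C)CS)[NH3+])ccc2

[C22H31N3S]2+

Heavy atoms from the SMILES: 22 C, 3 N, 1 S.
Implicit hydrogens by atom environment:
  9 × C (aromatic): 1 H each → 9
  3 × C: 3 H each → 9
  3 × C: 2 H each → 6
  3 × C: no H
  3 × C (aromatic): no H
  1 × C: 1 H
  1 × N (charge +1): 3 H
  1 × N (charge +1): 2 H
  1 × N: no H
  1 × S: 1 H
  Total hydrogens = 31.
Net charge +2.
Molecular formula: [C22H31N3S]2+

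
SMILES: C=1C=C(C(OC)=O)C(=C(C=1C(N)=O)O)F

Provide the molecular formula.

Heavy atoms from the SMILES: 9 C, 1 F, 1 N, 4 O.
Implicit hydrogens by atom environment:
  4 × C (aromatic): no H
  3 × O: no H
  2 × C (aromatic): 1 H each → 2
  2 × C: no H
  1 × C: 3 H
  1 × F: no H
  1 × N: 2 H
  1 × O: 1 H
  Total hydrogens = 8.
Molecular formula: C9H8FNO4

C9H8FNO4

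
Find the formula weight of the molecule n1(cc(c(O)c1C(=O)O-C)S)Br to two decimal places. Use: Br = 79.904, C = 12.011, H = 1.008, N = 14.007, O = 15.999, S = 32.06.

252.08

Molecular formula: C6H6BrNO3S.
M = 1×79.904 + 6×12.011 + 6×1.008 + 1×14.007 + 3×15.999 + 1×32.06 = 252.08 g/mol.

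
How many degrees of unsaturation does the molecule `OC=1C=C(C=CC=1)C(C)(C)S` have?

4

Molecular formula from the SMILES: C9H12OS.
DoU = (2C + 2 + N − H − X)/2 = (2·9 + 2 + 0 − 12 − 0)/2 = 8/2 = 4.
(Structurally: 1 ring(s) + 3 π bond(s) = 4.)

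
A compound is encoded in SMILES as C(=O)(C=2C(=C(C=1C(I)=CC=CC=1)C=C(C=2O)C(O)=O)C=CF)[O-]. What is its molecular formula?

C16H9FIO5-

Heavy atoms from the SMILES: 16 C, 1 F, 1 I, 5 O.
Implicit hydrogens by atom environment:
  7 × C (aromatic): no H
  5 × C (aromatic): 1 H each → 5
  2 × C: 1 H each → 2
  2 × C: no H
  2 × O: 1 H each → 2
  2 × O: no H
  1 × F: no H
  1 × I: no H
  1 × O (charge -1): no H
  Total hydrogens = 9.
Net charge -1.
Molecular formula: C16H9FIO5-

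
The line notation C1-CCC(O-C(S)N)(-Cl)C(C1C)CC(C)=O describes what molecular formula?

Heavy atoms from the SMILES: 11 C, 1 Cl, 1 N, 2 O, 1 S.
Implicit hydrogens by atom environment:
  4 × C: 2 H each → 8
  3 × C: 1 H each → 3
  2 × C: 3 H each → 6
  2 × C: no H
  2 × O: no H
  1 × Cl: no H
  1 × N: 2 H
  1 × S: 1 H
  Total hydrogens = 20.
Molecular formula: C11H20ClNO2S

C11H20ClNO2S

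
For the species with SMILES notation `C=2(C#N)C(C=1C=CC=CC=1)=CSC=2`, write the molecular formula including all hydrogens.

Heavy atoms from the SMILES: 11 C, 1 N, 1 S.
Implicit hydrogens by atom environment:
  7 × C (aromatic): 1 H each → 7
  3 × C (aromatic): no H
  1 × C: no H
  1 × N: no H
  1 × S (aromatic): no H
  Total hydrogens = 7.
Molecular formula: C11H7NS

C11H7NS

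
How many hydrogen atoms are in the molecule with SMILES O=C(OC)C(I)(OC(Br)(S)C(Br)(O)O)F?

Hydrogens are implicit in SMILES; fill each atom to its normal valence:
  4 × C: no H
  3 × O: no H
  2 × Br: no H
  2 × O: 1 H each → 2
  1 × C: 3 H
  1 × F: no H
  1 × I: no H
  1 × S: 1 H
  Total hydrogens = 6.

6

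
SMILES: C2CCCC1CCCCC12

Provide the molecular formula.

C10H18

Heavy atoms from the SMILES: 10 C.
Implicit hydrogens by atom environment:
  8 × C: 2 H each → 16
  2 × C: 1 H each → 2
  Total hydrogens = 18.
Molecular formula: C10H18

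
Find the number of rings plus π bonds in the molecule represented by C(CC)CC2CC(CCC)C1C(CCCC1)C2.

Molecular formula from the SMILES: C17H32.
DoU = (2C + 2 + N − H − X)/2 = (2·17 + 2 + 0 − 32 − 0)/2 = 4/2 = 2.
(Structurally: 2 ring(s) + 0 π bond(s) = 2.)

2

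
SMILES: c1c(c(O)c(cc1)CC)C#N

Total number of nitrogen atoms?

The symbol for nitrogen appears 1 time in the SMILES.

1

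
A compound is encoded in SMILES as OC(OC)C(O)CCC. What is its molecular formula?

Heavy atoms from the SMILES: 6 C, 3 O.
Implicit hydrogens by atom environment:
  2 × C: 3 H each → 6
  2 × C: 2 H each → 4
  2 × C: 1 H each → 2
  2 × O: 1 H each → 2
  1 × O: no H
  Total hydrogens = 14.
Molecular formula: C6H14O3

C6H14O3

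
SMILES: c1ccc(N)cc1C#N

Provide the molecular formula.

Heavy atoms from the SMILES: 7 C, 2 N.
Implicit hydrogens by atom environment:
  4 × C (aromatic): 1 H each → 4
  2 × C (aromatic): no H
  1 × C: no H
  1 × N: 2 H
  1 × N: no H
  Total hydrogens = 6.
Molecular formula: C7H6N2

C7H6N2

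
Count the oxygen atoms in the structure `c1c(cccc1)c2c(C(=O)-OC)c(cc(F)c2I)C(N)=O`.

The symbol for oxygen appears 3 times in the SMILES.

3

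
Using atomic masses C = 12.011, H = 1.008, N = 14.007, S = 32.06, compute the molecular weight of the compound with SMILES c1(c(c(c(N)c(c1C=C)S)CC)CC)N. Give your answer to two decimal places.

Molecular formula: C12H18N2S.
M = 12×12.011 + 18×1.008 + 2×14.007 + 1×32.06 = 222.35 g/mol.

222.35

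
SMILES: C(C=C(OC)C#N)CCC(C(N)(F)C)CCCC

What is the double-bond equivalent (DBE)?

Molecular formula from the SMILES: C14H25FN2O.
DoU = (2C + 2 + N − H − X)/2 = (2·14 + 2 + 2 − 25 − 1)/2 = 6/2 = 3.
(Structurally: 0 ring(s) + 3 π bond(s) = 3.)

3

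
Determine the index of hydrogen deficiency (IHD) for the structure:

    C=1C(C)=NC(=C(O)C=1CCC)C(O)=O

5

Molecular formula from the SMILES: C10H13NO3.
DoU = (2C + 2 + N − H − X)/2 = (2·10 + 2 + 1 − 13 − 0)/2 = 10/2 = 5.
(Structurally: 1 ring(s) + 4 π bond(s) = 5.)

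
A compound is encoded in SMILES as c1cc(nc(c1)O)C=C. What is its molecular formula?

Heavy atoms from the SMILES: 7 C, 1 N, 1 O.
Implicit hydrogens by atom environment:
  3 × C (aromatic): 1 H each → 3
  2 × C (aromatic): no H
  1 × C: 2 H
  1 × C: 1 H
  1 × N (aromatic): no H
  1 × O: 1 H
  Total hydrogens = 7.
Molecular formula: C7H7NO

C7H7NO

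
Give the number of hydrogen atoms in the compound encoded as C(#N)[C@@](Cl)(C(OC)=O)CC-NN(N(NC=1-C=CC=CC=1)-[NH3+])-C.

20

Hydrogens are implicit in SMILES; fill each atom to its normal valence:
  5 × C (aromatic): 1 H each → 5
  3 × C: no H
  3 × N: no H
  2 × C: 3 H each → 6
  2 × C: 2 H each → 4
  2 × N: 1 H each → 2
  2 × O: no H
  1 × C (aromatic): no H
  1 × Cl: no H
  1 × N (charge +1): 3 H
  Total hydrogens = 20.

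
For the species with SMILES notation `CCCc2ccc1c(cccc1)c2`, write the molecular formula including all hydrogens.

C13H14

Heavy atoms from the SMILES: 13 C.
Implicit hydrogens by atom environment:
  7 × C (aromatic): 1 H each → 7
  3 × C (aromatic): no H
  2 × C: 2 H each → 4
  1 × C: 3 H
  Total hydrogens = 14.
Molecular formula: C13H14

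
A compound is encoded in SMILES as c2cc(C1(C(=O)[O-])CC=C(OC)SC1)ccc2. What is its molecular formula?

C13H13O3S-

Heavy atoms from the SMILES: 13 C, 3 O, 1 S.
Implicit hydrogens by atom environment:
  5 × C (aromatic): 1 H each → 5
  3 × C: no H
  2 × C: 2 H each → 4
  2 × O: no H
  1 × C: 3 H
  1 × C: 1 H
  1 × C (aromatic): no H
  1 × O (charge -1): no H
  1 × S: no H
  Total hydrogens = 13.
Net charge -1.
Molecular formula: C13H13O3S-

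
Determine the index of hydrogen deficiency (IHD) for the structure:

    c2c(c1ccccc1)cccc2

Molecular formula from the SMILES: C12H10.
DoU = (2C + 2 + N − H − X)/2 = (2·12 + 2 + 0 − 10 − 0)/2 = 16/2 = 8.
(Structurally: 2 ring(s) + 6 π bond(s) = 8.)

8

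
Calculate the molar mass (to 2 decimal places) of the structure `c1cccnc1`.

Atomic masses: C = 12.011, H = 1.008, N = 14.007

79.10

Molecular formula: C5H5N.
M = 5×12.011 + 5×1.008 + 1×14.007 = 79.10 g/mol.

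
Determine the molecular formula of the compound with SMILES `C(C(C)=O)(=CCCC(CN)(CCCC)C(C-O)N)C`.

Heavy atoms from the SMILES: 15 C, 2 N, 2 O.
Implicit hydrogens by atom environment:
  7 × C: 2 H each → 14
  3 × C: 3 H each → 9
  3 × C: no H
  2 × C: 1 H each → 2
  2 × N: 2 H each → 4
  1 × O: 1 H
  1 × O: no H
  Total hydrogens = 30.
Molecular formula: C15H30N2O2

C15H30N2O2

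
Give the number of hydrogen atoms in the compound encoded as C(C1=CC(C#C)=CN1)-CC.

Hydrogens are implicit in SMILES; fill each atom to its normal valence:
  2 × C: 2 H each → 4
  2 × C (aromatic): 1 H each → 2
  2 × C (aromatic): no H
  1 × C: 3 H
  1 × C: 1 H
  1 × C: no H
  1 × N (aromatic): 1 H
  Total hydrogens = 11.

11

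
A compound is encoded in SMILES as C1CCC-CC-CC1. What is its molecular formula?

Heavy atoms from the SMILES: 8 C.
Implicit hydrogens by atom environment:
  8 × C: 2 H each → 16
  Total hydrogens = 16.
Molecular formula: C8H16

C8H16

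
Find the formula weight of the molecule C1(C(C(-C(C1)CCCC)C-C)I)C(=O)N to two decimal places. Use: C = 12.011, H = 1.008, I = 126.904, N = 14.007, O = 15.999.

Molecular formula: C12H22INO.
M = 12×12.011 + 22×1.008 + 1×126.904 + 1×14.007 + 1×15.999 = 323.22 g/mol.

323.22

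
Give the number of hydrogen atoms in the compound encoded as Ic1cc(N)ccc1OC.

8

Hydrogens are implicit in SMILES; fill each atom to its normal valence:
  3 × C (aromatic): 1 H each → 3
  3 × C (aromatic): no H
  1 × C: 3 H
  1 × I: no H
  1 × N: 2 H
  1 × O: no H
  Total hydrogens = 8.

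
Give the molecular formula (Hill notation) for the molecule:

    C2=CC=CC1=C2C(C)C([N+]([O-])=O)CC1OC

Heavy atoms from the SMILES: 12 C, 1 N, 3 O.
Implicit hydrogens by atom environment:
  4 × C (aromatic): 1 H each → 4
  3 × C: 1 H each → 3
  2 × C: 3 H each → 6
  2 × C (aromatic): no H
  2 × O: no H
  1 × C: 2 H
  1 × N (charge +1): no H
  1 × O (charge -1): no H
  Total hydrogens = 15.
Molecular formula: C12H15NO3

C12H15NO3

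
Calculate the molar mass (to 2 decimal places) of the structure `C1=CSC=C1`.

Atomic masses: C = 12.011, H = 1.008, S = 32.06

Molecular formula: C4H4S.
M = 4×12.011 + 4×1.008 + 1×32.06 = 84.14 g/mol.

84.14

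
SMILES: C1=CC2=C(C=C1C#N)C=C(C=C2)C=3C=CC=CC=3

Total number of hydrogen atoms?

Hydrogens are implicit in SMILES; fill each atom to its normal valence:
  11 × C (aromatic): 1 H each → 11
  5 × C (aromatic): no H
  1 × C: no H
  1 × N: no H
  Total hydrogens = 11.

11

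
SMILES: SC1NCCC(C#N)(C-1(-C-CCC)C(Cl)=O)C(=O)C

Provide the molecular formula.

C13H19ClN2O2S

Heavy atoms from the SMILES: 13 C, 1 Cl, 2 N, 2 O, 1 S.
Implicit hydrogens by atom environment:
  5 × C: 2 H each → 10
  5 × C: no H
  2 × C: 3 H each → 6
  2 × O: no H
  1 × C: 1 H
  1 × Cl: no H
  1 × N: 1 H
  1 × N: no H
  1 × S: 1 H
  Total hydrogens = 19.
Molecular formula: C13H19ClN2O2S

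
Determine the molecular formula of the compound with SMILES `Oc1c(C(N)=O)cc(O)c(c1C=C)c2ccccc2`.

Heavy atoms from the SMILES: 15 C, 1 N, 3 O.
Implicit hydrogens by atom environment:
  6 × C (aromatic): 1 H each → 6
  6 × C (aromatic): no H
  2 × O: 1 H each → 2
  1 × C: 2 H
  1 × C: 1 H
  1 × C: no H
  1 × N: 2 H
  1 × O: no H
  Total hydrogens = 13.
Molecular formula: C15H13NO3

C15H13NO3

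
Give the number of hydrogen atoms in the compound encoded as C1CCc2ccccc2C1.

12

Hydrogens are implicit in SMILES; fill each atom to its normal valence:
  4 × C: 2 H each → 8
  4 × C (aromatic): 1 H each → 4
  2 × C (aromatic): no H
  Total hydrogens = 12.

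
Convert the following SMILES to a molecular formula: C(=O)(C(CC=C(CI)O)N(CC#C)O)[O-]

Heavy atoms from the SMILES: 9 C, 1 I, 1 N, 4 O.
Implicit hydrogens by atom environment:
  3 × C: 2 H each → 6
  3 × C: 1 H each → 3
  3 × C: no H
  2 × O: 1 H each → 2
  1 × I: no H
  1 × N: no H
  1 × O: no H
  1 × O (charge -1): no H
  Total hydrogens = 11.
Net charge -1.
Molecular formula: C9H11INO4-

C9H11INO4-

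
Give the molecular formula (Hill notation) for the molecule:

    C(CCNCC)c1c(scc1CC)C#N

Heavy atoms from the SMILES: 12 C, 2 N, 1 S.
Implicit hydrogens by atom environment:
  5 × C: 2 H each → 10
  3 × C (aromatic): no H
  2 × C: 3 H each → 6
  1 × C (aromatic): 1 H
  1 × C: no H
  1 × N: 1 H
  1 × N: no H
  1 × S (aromatic): no H
  Total hydrogens = 18.
Molecular formula: C12H18N2S

C12H18N2S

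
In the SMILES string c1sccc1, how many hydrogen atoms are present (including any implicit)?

4

Hydrogens are implicit in SMILES; fill each atom to its normal valence:
  4 × C (aromatic): 1 H each → 4
  1 × S (aromatic): no H
  Total hydrogens = 4.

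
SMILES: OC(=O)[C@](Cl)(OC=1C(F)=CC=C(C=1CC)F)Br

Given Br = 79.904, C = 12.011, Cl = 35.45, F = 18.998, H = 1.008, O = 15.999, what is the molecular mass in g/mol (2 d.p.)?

329.52

Molecular formula: C10H8BrClF2O3.
M = 1×79.904 + 10×12.011 + 1×35.45 + 2×18.998 + 8×1.008 + 3×15.999 = 329.52 g/mol.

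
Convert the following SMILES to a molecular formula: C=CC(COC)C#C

C7H10O

Heavy atoms from the SMILES: 7 C, 1 O.
Implicit hydrogens by atom environment:
  3 × C: 1 H each → 3
  2 × C: 2 H each → 4
  1 × C: 3 H
  1 × C: no H
  1 × O: no H
  Total hydrogens = 10.
Molecular formula: C7H10O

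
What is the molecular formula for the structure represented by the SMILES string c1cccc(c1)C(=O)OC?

Heavy atoms from the SMILES: 8 C, 2 O.
Implicit hydrogens by atom environment:
  5 × C (aromatic): 1 H each → 5
  2 × O: no H
  1 × C: 3 H
  1 × C (aromatic): no H
  1 × C: no H
  Total hydrogens = 8.
Molecular formula: C8H8O2

C8H8O2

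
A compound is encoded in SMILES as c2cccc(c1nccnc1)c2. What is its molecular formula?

C10H8N2

Heavy atoms from the SMILES: 10 C, 2 N.
Implicit hydrogens by atom environment:
  8 × C (aromatic): 1 H each → 8
  2 × C (aromatic): no H
  2 × N (aromatic): no H
  Total hydrogens = 8.
Molecular formula: C10H8N2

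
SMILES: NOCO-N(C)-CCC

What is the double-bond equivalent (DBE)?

0

Molecular formula from the SMILES: C5H14N2O2.
DoU = (2C + 2 + N − H − X)/2 = (2·5 + 2 + 2 − 14 − 0)/2 = 0/2 = 0.
(Structurally: 0 ring(s) + 0 π bond(s) = 0.)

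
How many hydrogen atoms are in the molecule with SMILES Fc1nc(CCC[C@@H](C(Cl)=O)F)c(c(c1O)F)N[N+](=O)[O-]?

Hydrogens are implicit in SMILES; fill each atom to its normal valence:
  5 × C (aromatic): no H
  3 × C: 2 H each → 6
  3 × F: no H
  2 × O: no H
  1 × C: 1 H
  1 × C: no H
  1 × Cl: no H
  1 × N: 1 H
  1 × N (aromatic): no H
  1 × N (charge +1): no H
  1 × O: 1 H
  1 × O (charge -1): no H
  Total hydrogens = 9.

9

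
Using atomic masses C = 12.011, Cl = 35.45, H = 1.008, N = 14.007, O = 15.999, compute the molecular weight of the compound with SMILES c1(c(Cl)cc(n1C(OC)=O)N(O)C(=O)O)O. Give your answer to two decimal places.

Molecular formula: C7H7ClN2O6.
M = 7×12.011 + 1×35.45 + 7×1.008 + 2×14.007 + 6×15.999 = 250.59 g/mol.

250.59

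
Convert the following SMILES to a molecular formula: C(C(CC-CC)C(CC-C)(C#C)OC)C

Heavy atoms from the SMILES: 14 C, 1 O.
Implicit hydrogens by atom environment:
  6 × C: 2 H each → 12
  4 × C: 3 H each → 12
  2 × C: 1 H each → 2
  2 × C: no H
  1 × O: no H
  Total hydrogens = 26.
Molecular formula: C14H26O

C14H26O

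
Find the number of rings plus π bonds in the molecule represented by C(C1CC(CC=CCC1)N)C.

Molecular formula from the SMILES: C10H19N.
DoU = (2C + 2 + N − H − X)/2 = (2·10 + 2 + 1 − 19 − 0)/2 = 4/2 = 2.
(Structurally: 1 ring(s) + 1 π bond(s) = 2.)

2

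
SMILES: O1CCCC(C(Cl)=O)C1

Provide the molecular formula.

Heavy atoms from the SMILES: 6 C, 1 Cl, 2 O.
Implicit hydrogens by atom environment:
  4 × C: 2 H each → 8
  2 × O: no H
  1 × C: 1 H
  1 × C: no H
  1 × Cl: no H
  Total hydrogens = 9.
Molecular formula: C6H9ClO2

C6H9ClO2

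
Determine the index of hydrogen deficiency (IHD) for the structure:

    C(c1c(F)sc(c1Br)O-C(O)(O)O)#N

5

Molecular formula from the SMILES: C6H3BrFNO4S.
DoU = (2C + 2 + N − H − X)/2 = (2·6 + 2 + 1 − 3 − 2)/2 = 10/2 = 5.
(Structurally: 1 ring(s) + 4 π bond(s) = 5.)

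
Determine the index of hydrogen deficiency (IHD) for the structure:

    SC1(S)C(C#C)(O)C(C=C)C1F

Molecular formula from the SMILES: C8H9FOS2.
DoU = (2C + 2 + N − H − X)/2 = (2·8 + 2 + 0 − 9 − 1)/2 = 8/2 = 4.
(Structurally: 1 ring(s) + 3 π bond(s) = 4.)

4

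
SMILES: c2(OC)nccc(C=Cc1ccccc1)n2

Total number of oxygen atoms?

1

The symbol for oxygen appears 1 time in the SMILES.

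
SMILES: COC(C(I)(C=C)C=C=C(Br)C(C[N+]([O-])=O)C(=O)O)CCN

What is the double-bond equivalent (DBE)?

5

Molecular formula from the SMILES: C13H18BrIN2O5.
DoU = (2C + 2 + N − H − X)/2 = (2·13 + 2 + 2 − 18 − 2)/2 = 10/2 = 5.
(Structurally: 0 ring(s) + 5 π bond(s) = 5.)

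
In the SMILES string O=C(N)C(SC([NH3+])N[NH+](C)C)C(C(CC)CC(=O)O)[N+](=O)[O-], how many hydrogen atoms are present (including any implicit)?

Hydrogens are implicit in SMILES; fill each atom to its normal valence:
  4 × C: 1 H each → 4
  3 × C: 3 H each → 9
  3 × O: no H
  2 × C: 2 H each → 4
  2 × C: no H
  1 × N (charge +1): 3 H
  1 × N: 2 H
  1 × N: 1 H
  1 × N (charge +1): 1 H
  1 × N (charge +1): no H
  1 × O: 1 H
  1 × O (charge -1): no H
  1 × S: no H
  Total hydrogens = 25.

25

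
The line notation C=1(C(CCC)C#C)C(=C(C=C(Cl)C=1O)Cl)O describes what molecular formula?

C12H12Cl2O2

Heavy atoms from the SMILES: 12 C, 2 Cl, 2 O.
Implicit hydrogens by atom environment:
  5 × C (aromatic): no H
  2 × C: 2 H each → 4
  2 × C: 1 H each → 2
  2 × Cl: no H
  2 × O: 1 H each → 2
  1 × C: 3 H
  1 × C (aromatic): 1 H
  1 × C: no H
  Total hydrogens = 12.
Molecular formula: C12H12Cl2O2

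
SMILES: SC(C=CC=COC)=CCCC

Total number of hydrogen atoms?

Hydrogens are implicit in SMILES; fill each atom to its normal valence:
  5 × C: 1 H each → 5
  2 × C: 3 H each → 6
  2 × C: 2 H each → 4
  1 × C: no H
  1 × O: no H
  1 × S: 1 H
  Total hydrogens = 16.

16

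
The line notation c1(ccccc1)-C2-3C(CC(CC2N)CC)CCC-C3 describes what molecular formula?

Heavy atoms from the SMILES: 18 C, 1 N.
Implicit hydrogens by atom environment:
  7 × C: 2 H each → 14
  5 × C (aromatic): 1 H each → 5
  3 × C: 1 H each → 3
  1 × C: 3 H
  1 × C: no H
  1 × C (aromatic): no H
  1 × N: 2 H
  Total hydrogens = 27.
Molecular formula: C18H27N

C18H27N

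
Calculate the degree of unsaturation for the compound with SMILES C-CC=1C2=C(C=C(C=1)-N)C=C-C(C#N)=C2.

Molecular formula from the SMILES: C13H12N2.
DoU = (2C + 2 + N − H − X)/2 = (2·13 + 2 + 2 − 12 − 0)/2 = 18/2 = 9.
(Structurally: 2 ring(s) + 7 π bond(s) = 9.)

9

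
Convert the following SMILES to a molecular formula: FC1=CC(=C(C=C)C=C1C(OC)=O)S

C10H9FO2S

Heavy atoms from the SMILES: 10 C, 1 F, 2 O, 1 S.
Implicit hydrogens by atom environment:
  4 × C (aromatic): no H
  2 × C (aromatic): 1 H each → 2
  2 × O: no H
  1 × C: 3 H
  1 × C: 2 H
  1 × C: 1 H
  1 × C: no H
  1 × F: no H
  1 × S: 1 H
  Total hydrogens = 9.
Molecular formula: C10H9FO2S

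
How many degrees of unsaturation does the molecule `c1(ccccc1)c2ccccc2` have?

Molecular formula from the SMILES: C12H10.
DoU = (2C + 2 + N − H − X)/2 = (2·12 + 2 + 0 − 10 − 0)/2 = 16/2 = 8.
(Structurally: 2 ring(s) + 6 π bond(s) = 8.)

8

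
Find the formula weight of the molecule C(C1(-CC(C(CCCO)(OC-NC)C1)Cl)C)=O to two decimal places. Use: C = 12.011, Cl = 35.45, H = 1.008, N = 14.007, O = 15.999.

Molecular formula: C12H22ClNO3.
M = 12×12.011 + 1×35.45 + 22×1.008 + 1×14.007 + 3×15.999 = 263.76 g/mol.

263.76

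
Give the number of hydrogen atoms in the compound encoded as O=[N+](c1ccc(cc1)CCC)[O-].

11

Hydrogens are implicit in SMILES; fill each atom to its normal valence:
  4 × C (aromatic): 1 H each → 4
  2 × C: 2 H each → 4
  2 × C (aromatic): no H
  1 × C: 3 H
  1 × N (charge +1): no H
  1 × O: no H
  1 × O (charge -1): no H
  Total hydrogens = 11.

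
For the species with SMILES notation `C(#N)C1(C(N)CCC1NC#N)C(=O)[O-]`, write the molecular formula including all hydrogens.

C8H9N4O2-

Heavy atoms from the SMILES: 8 C, 4 N, 2 O.
Implicit hydrogens by atom environment:
  4 × C: no H
  2 × C: 2 H each → 4
  2 × C: 1 H each → 2
  2 × N: no H
  1 × N: 2 H
  1 × N: 1 H
  1 × O: no H
  1 × O (charge -1): no H
  Total hydrogens = 9.
Net charge -1.
Molecular formula: C8H9N4O2-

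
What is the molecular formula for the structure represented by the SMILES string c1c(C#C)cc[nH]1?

Heavy atoms from the SMILES: 6 C, 1 N.
Implicit hydrogens by atom environment:
  3 × C (aromatic): 1 H each → 3
  1 × C: 1 H
  1 × C (aromatic): no H
  1 × C: no H
  1 × N (aromatic): 1 H
  Total hydrogens = 5.
Molecular formula: C6H5N

C6H5N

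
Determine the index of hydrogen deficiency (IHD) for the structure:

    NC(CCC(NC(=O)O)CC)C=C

2

Molecular formula from the SMILES: C9H18N2O2.
DoU = (2C + 2 + N − H − X)/2 = (2·9 + 2 + 2 − 18 − 0)/2 = 4/2 = 2.
(Structurally: 0 ring(s) + 2 π bond(s) = 2.)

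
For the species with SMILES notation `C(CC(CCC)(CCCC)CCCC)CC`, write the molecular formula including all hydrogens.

C16H34

Heavy atoms from the SMILES: 16 C.
Implicit hydrogens by atom environment:
  11 × C: 2 H each → 22
  4 × C: 3 H each → 12
  1 × C: no H
  Total hydrogens = 34.
Molecular formula: C16H34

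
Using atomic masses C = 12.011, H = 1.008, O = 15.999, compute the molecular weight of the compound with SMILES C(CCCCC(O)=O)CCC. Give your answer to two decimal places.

158.24

Molecular formula: C9H18O2.
M = 9×12.011 + 18×1.008 + 2×15.999 = 158.24 g/mol.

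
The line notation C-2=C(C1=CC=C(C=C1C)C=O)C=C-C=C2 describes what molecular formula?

C14H12O

Heavy atoms from the SMILES: 14 C, 1 O.
Implicit hydrogens by atom environment:
  8 × C (aromatic): 1 H each → 8
  4 × C (aromatic): no H
  1 × C: 3 H
  1 × C: 1 H
  1 × O: no H
  Total hydrogens = 12.
Molecular formula: C14H12O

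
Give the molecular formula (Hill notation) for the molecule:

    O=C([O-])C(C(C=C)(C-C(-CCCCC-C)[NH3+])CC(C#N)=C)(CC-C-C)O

Heavy atoms from the SMILES: 21 C, 2 N, 3 O.
Implicit hydrogens by atom environment:
  12 × C: 2 H each → 24
  5 × C: no H
  2 × C: 3 H each → 6
  2 × C: 1 H each → 2
  1 × N (charge +1): 3 H
  1 × N: no H
  1 × O: 1 H
  1 × O: no H
  1 × O (charge -1): no H
  Total hydrogens = 36.
Molecular formula: C21H36N2O3

C21H36N2O3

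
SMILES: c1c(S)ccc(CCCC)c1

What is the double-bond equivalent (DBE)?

Molecular formula from the SMILES: C10H14S.
DoU = (2C + 2 + N − H − X)/2 = (2·10 + 2 + 0 − 14 − 0)/2 = 8/2 = 4.
(Structurally: 1 ring(s) + 3 π bond(s) = 4.)

4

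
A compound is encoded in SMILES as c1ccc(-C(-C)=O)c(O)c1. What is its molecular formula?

Heavy atoms from the SMILES: 8 C, 2 O.
Implicit hydrogens by atom environment:
  4 × C (aromatic): 1 H each → 4
  2 × C (aromatic): no H
  1 × C: 3 H
  1 × C: no H
  1 × O: 1 H
  1 × O: no H
  Total hydrogens = 8.
Molecular formula: C8H8O2

C8H8O2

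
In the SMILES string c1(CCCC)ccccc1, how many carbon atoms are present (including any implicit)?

10

The symbol for carbon appears 10 times in the SMILES. Lowercase c denotes aromatic carbon and counts toward C.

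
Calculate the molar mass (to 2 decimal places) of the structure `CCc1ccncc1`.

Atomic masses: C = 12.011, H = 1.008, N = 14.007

Molecular formula: C7H9N.
M = 7×12.011 + 9×1.008 + 1×14.007 = 107.16 g/mol.

107.16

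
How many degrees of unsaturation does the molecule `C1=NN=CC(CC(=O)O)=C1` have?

5

Molecular formula from the SMILES: C6H6N2O2.
DoU = (2C + 2 + N − H − X)/2 = (2·6 + 2 + 2 − 6 − 0)/2 = 10/2 = 5.
(Structurally: 1 ring(s) + 4 π bond(s) = 5.)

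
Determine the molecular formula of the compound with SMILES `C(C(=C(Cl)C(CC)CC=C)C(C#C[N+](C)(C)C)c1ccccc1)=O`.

C21H27ClNO+

Heavy atoms from the SMILES: 21 C, 1 Cl, 1 N, 1 O.
Implicit hydrogens by atom environment:
  5 × C (aromatic): 1 H each → 5
  4 × C: 3 H each → 12
  4 × C: 1 H each → 4
  4 × C: no H
  3 × C: 2 H each → 6
  1 × C (aromatic): no H
  1 × Cl: no H
  1 × N (charge +1): no H
  1 × O: no H
  Total hydrogens = 27.
Net charge +1.
Molecular formula: C21H27ClNO+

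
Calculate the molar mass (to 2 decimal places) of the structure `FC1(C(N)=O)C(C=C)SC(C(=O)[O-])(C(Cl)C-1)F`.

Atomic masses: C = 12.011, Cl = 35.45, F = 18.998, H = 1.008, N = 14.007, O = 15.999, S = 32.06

284.68

Molecular formula: C9H9ClF2NO3S-.
M = 9×12.011 + 1×35.45 + 2×18.998 + 9×1.008 + 1×14.007 + 3×15.999 + 1×32.06 = 284.68 g/mol.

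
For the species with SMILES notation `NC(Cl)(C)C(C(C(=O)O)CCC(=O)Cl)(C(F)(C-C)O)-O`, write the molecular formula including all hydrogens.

Heavy atoms from the SMILES: 11 C, 2 Cl, 1 F, 1 N, 5 O.
Implicit hydrogens by atom environment:
  5 × C: no H
  3 × C: 2 H each → 6
  3 × O: 1 H each → 3
  2 × C: 3 H each → 6
  2 × Cl: no H
  2 × O: no H
  1 × C: 1 H
  1 × F: no H
  1 × N: 2 H
  Total hydrogens = 18.
Molecular formula: C11H18Cl2FNO5

C11H18Cl2FNO5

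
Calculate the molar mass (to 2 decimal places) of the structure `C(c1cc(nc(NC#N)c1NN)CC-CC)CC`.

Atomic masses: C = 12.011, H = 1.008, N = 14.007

Molecular formula: C13H21N5.
M = 13×12.011 + 21×1.008 + 5×14.007 = 247.35 g/mol.

247.35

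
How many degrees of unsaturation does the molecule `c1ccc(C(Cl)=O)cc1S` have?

5

Molecular formula from the SMILES: C7H5ClOS.
DoU = (2C + 2 + N − H − X)/2 = (2·7 + 2 + 0 − 5 − 1)/2 = 10/2 = 5.
(Structurally: 1 ring(s) + 4 π bond(s) = 5.)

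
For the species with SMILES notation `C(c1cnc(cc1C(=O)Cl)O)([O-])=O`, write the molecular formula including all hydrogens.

Heavy atoms from the SMILES: 7 C, 1 Cl, 1 N, 4 O.
Implicit hydrogens by atom environment:
  3 × C (aromatic): no H
  2 × C (aromatic): 1 H each → 2
  2 × C: no H
  2 × O: no H
  1 × Cl: no H
  1 × N (aromatic): no H
  1 × O: 1 H
  1 × O (charge -1): no H
  Total hydrogens = 3.
Net charge -1.
Molecular formula: C7H3ClNO4-

C7H3ClNO4-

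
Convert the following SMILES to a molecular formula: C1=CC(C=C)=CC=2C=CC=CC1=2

Heavy atoms from the SMILES: 12 C.
Implicit hydrogens by atom environment:
  7 × C (aromatic): 1 H each → 7
  3 × C (aromatic): no H
  1 × C: 2 H
  1 × C: 1 H
  Total hydrogens = 10.
Molecular formula: C12H10

C12H10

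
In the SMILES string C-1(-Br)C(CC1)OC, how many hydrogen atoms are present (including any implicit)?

Hydrogens are implicit in SMILES; fill each atom to its normal valence:
  2 × C: 2 H each → 4
  2 × C: 1 H each → 2
  1 × Br: no H
  1 × C: 3 H
  1 × O: no H
  Total hydrogens = 9.

9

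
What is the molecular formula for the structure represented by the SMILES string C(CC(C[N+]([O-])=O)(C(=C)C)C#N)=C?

Heavy atoms from the SMILES: 9 C, 2 N, 2 O.
Implicit hydrogens by atom environment:
  4 × C: 2 H each → 8
  3 × C: no H
  1 × C: 3 H
  1 × C: 1 H
  1 × N: no H
  1 × N (charge +1): no H
  1 × O: no H
  1 × O (charge -1): no H
  Total hydrogens = 12.
Molecular formula: C9H12N2O2

C9H12N2O2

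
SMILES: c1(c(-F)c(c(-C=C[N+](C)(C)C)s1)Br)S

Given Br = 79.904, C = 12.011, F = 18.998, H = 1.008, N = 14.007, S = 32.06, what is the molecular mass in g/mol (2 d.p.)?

Molecular formula: C9H12BrFNS2+.
M = 1×79.904 + 9×12.011 + 1×18.998 + 12×1.008 + 1×14.007 + 2×32.06 = 297.22 g/mol.

297.22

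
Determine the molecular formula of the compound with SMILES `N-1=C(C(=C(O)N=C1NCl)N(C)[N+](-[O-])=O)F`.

C5H5ClFN5O3

Heavy atoms from the SMILES: 5 C, 1 Cl, 1 F, 5 N, 3 O.
Implicit hydrogens by atom environment:
  4 × C (aromatic): no H
  2 × N (aromatic): no H
  1 × C: 3 H
  1 × Cl: no H
  1 × F: no H
  1 × N: 1 H
  1 × N: no H
  1 × N (charge +1): no H
  1 × O: 1 H
  1 × O: no H
  1 × O (charge -1): no H
  Total hydrogens = 5.
Molecular formula: C5H5ClFN5O3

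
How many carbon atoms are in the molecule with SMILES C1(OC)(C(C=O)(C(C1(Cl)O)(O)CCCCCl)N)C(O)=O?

The symbol for carbon appears 11 times in the SMILES. (Cl is a single chlorine, not C + l.)

11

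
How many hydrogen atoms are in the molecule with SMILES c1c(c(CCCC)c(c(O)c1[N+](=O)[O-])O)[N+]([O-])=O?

Hydrogens are implicit in SMILES; fill each atom to its normal valence:
  5 × C (aromatic): no H
  3 × C: 2 H each → 6
  2 × N (charge +1): no H
  2 × O: 1 H each → 2
  2 × O: no H
  2 × O (charge -1): no H
  1 × C: 3 H
  1 × C (aromatic): 1 H
  Total hydrogens = 12.

12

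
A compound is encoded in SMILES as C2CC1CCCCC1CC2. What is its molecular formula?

C10H18

Heavy atoms from the SMILES: 10 C.
Implicit hydrogens by atom environment:
  8 × C: 2 H each → 16
  2 × C: 1 H each → 2
  Total hydrogens = 18.
Molecular formula: C10H18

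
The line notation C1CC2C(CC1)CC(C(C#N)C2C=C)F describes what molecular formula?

Heavy atoms from the SMILES: 13 C, 1 F, 1 N.
Implicit hydrogens by atom environment:
  6 × C: 2 H each → 12
  6 × C: 1 H each → 6
  1 × C: no H
  1 × F: no H
  1 × N: no H
  Total hydrogens = 18.
Molecular formula: C13H18FN

C13H18FN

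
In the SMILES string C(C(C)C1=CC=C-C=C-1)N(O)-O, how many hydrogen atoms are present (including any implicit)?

13

Hydrogens are implicit in SMILES; fill each atom to its normal valence:
  5 × C (aromatic): 1 H each → 5
  2 × O: 1 H each → 2
  1 × C: 3 H
  1 × C: 2 H
  1 × C: 1 H
  1 × C (aromatic): no H
  1 × N: no H
  Total hydrogens = 13.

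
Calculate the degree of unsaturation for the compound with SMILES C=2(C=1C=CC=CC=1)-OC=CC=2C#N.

Molecular formula from the SMILES: C11H7NO.
DoU = (2C + 2 + N − H − X)/2 = (2·11 + 2 + 1 − 7 − 0)/2 = 18/2 = 9.
(Structurally: 2 ring(s) + 7 π bond(s) = 9.)

9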